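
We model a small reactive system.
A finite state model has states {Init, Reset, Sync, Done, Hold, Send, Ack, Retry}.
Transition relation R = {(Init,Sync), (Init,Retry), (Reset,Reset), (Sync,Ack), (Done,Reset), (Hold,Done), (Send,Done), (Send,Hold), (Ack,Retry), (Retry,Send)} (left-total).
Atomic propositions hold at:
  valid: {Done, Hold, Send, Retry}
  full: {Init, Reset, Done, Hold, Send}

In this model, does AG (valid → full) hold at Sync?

Sat(valid → full) = {Init, Reset, Sync, Done, Hold, Send, Ack}
AG (valid → full): greatest fixpoint, start Z0 = {Init, Reset, Sync, Done, Hold, Send, Ack}, keep only states in Sat with every successor in Z. Z1 = {Reset, Sync, Done, Hold, Send}; Z2 = {Reset, Done, Hold, Send}; fixed.
Sat(AG (valid → full)) = {Reset, Done, Hold, Send}
Sync ∉ Sat(AG (valid → full)) = {Reset, Done, Hold, Send}, so the formula does not hold at Sync.

No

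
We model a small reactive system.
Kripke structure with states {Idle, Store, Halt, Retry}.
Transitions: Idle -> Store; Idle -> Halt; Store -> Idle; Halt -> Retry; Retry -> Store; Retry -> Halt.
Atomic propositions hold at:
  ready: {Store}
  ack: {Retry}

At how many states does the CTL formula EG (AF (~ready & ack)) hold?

Sat(~ready) = {Idle, Halt, Retry}
Sat(~ready & ack) = {Retry}
AF (~ready & ack): least fixpoint, start Z0 = {Retry}, add states with every successor in Z. Z1 = {Halt, Retry}; fixed.
Sat(AF (~ready & ack)) = {Halt, Retry}
EG (AF (~ready & ack)): greatest fixpoint, start Z0 = {Halt, Retry}, keep only states in Sat with some successor in Z. Already a fixed point.
Sat(EG (AF (~ready & ack))) = {Halt, Retry}
|Sat(EG (AF (~ready & ack)))| = |{Halt, Retry}| = 2.

2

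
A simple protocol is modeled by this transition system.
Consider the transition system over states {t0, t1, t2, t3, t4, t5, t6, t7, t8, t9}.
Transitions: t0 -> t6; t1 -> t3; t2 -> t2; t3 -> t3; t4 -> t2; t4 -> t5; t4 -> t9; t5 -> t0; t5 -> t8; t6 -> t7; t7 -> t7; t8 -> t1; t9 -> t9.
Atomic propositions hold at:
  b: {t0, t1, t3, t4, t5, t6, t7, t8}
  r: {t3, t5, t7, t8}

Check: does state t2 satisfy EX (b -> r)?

Sat(b -> r) = {t2, t3, t5, t7, t8, t9}
Sat(EX (b -> r)) = {s : some successor in {t2, t3, t5, t7, t8, t9}} = {t1, t2, t3, t4, t5, t6, t7, t9}
t2 ∈ Sat(EX (b -> r)) = {t1, t2, t3, t4, t5, t6, t7, t9}, so the formula holds at t2.

Yes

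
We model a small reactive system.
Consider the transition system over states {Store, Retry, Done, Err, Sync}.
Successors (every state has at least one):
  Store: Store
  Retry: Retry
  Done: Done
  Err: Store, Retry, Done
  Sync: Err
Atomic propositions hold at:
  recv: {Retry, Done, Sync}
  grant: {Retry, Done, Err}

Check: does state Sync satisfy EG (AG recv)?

AG recv: greatest fixpoint, start Z0 = {Retry, Done, Sync}, keep only states in Sat with every successor in Z. Z1 = {Retry, Done}; fixed.
Sat(AG recv) = {Retry, Done}
EG (AG recv): greatest fixpoint, start Z0 = {Retry, Done}, keep only states in Sat with some successor in Z. Already a fixed point.
Sat(EG (AG recv)) = {Retry, Done}
Sync ∉ Sat(EG (AG recv)) = {Retry, Done}, so the formula does not hold at Sync.

No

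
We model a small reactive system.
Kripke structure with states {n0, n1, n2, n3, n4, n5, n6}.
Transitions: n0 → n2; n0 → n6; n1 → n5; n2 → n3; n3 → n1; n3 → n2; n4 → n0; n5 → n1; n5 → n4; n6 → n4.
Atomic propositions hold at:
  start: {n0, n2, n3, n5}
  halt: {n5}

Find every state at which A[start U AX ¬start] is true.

Sat(¬start) = {n1, n4, n6}
Sat(AX ¬start) = {s : every successor in {n1, n4, n6}} = {n5, n6}
A[start U AX ¬start]: least fixpoint, start Z0 = Sat(AX ¬start) = {n5, n6}, add states in Sat(start) with every successor in Z. Already a fixed point.
Sat(A[start U AX ¬start]) = {n5, n6}

{n5, n6}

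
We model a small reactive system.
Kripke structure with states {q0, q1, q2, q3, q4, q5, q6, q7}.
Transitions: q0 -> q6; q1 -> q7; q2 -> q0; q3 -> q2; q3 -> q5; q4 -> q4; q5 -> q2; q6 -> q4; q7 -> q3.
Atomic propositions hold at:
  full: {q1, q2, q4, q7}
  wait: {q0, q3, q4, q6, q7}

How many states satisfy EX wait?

Sat(EX wait) = {s : some successor in {q0, q3, q4, q6, q7}} = {q0, q1, q2, q4, q6, q7}
|Sat(EX wait)| = |{q0, q1, q2, q4, q6, q7}| = 6.

6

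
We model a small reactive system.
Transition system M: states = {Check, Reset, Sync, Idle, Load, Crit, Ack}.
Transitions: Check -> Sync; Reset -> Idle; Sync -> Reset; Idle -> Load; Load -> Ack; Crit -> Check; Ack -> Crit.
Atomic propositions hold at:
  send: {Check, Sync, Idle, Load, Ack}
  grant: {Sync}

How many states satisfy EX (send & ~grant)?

4

Sat(~grant) = {Check, Reset, Idle, Load, Crit, Ack}
Sat(send & ~grant) = {Check, Idle, Load, Ack}
Sat(EX (send & ~grant)) = {s : some successor in {Check, Idle, Load, Ack}} = {Reset, Idle, Load, Crit}
|Sat(EX (send & ~grant))| = |{Reset, Idle, Load, Crit}| = 4.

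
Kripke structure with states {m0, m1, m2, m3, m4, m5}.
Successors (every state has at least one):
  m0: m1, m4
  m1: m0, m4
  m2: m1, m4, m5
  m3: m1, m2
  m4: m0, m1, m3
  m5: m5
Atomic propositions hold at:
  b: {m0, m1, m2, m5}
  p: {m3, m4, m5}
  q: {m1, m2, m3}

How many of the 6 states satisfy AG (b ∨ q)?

Sat(b ∨ q) = {m0, m1, m2, m3, m5}
AG (b ∨ q): greatest fixpoint, start Z0 = {m0, m1, m2, m3, m5}, keep only states in Sat with every successor in Z. Z1 = {m3, m5}; Z2 = {m5}; fixed.
Sat(AG (b ∨ q)) = {m5}
|Sat(AG (b ∨ q))| = |{m5}| = 1.

1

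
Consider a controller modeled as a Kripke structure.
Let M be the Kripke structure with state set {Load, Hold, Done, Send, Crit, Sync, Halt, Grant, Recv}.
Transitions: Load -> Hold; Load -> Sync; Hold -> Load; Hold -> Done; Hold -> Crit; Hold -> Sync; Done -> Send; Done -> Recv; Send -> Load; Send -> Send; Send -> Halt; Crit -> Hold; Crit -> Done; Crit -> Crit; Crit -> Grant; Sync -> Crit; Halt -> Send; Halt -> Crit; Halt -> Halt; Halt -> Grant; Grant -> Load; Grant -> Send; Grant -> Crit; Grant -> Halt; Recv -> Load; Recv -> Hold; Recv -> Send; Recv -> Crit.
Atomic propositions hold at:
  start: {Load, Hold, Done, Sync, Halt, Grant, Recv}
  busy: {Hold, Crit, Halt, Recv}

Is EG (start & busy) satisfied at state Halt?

Sat(start & busy) = {Hold, Halt, Recv}
EG (start & busy): greatest fixpoint, start Z0 = {Hold, Halt, Recv}, keep only states in Sat with some successor in Z. Z1 = {Halt, Recv}; Z2 = {Halt}; fixed.
Sat(EG (start & busy)) = {Halt}
Halt ∈ Sat(EG (start & busy)) = {Halt}, so the formula holds at Halt.

Yes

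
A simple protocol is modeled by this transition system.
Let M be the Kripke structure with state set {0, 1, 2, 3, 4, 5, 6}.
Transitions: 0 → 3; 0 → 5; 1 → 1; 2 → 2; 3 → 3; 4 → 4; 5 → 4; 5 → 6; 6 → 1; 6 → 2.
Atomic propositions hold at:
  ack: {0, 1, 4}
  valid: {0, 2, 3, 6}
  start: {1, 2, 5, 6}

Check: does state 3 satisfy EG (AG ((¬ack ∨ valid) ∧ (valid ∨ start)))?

Sat(¬ack) = {2, 3, 5, 6}
Sat(¬ack ∨ valid) = {0, 2, 3, 5, 6}
Sat(valid ∨ start) = {0, 1, 2, 3, 5, 6}
Sat((¬ack ∨ valid) ∧ (valid ∨ start)) = {0, 2, 3, 5, 6}
AG ((¬ack ∨ valid) ∧ (valid ∨ start)): greatest fixpoint, start Z0 = {0, 2, 3, 5, 6}, keep only states in Sat with every successor in Z. Z1 = {0, 2, 3}; Z2 = {2, 3}; fixed.
Sat(AG ((¬ack ∨ valid) ∧ (valid ∨ start))) = {2, 3}
EG (AG ((¬ack ∨ valid) ∧ (valid ∨ start))): greatest fixpoint, start Z0 = {2, 3}, keep only states in Sat with some successor in Z. Already a fixed point.
Sat(EG (AG ((¬ack ∨ valid) ∧ (valid ∨ start)))) = {2, 3}
3 ∈ Sat(EG (AG ((¬ack ∨ valid) ∧ (valid ∨ start)))) = {2, 3}, so the formula holds at 3.

Yes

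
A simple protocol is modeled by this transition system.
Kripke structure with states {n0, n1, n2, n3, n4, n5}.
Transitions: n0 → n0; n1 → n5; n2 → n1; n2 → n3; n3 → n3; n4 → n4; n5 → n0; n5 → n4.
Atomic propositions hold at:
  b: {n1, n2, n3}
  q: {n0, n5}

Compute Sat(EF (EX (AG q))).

AG q: greatest fixpoint, start Z0 = {n0, n5}, keep only states in Sat with every successor in Z. Z1 = {n0}; fixed.
Sat(AG q) = {n0}
Sat(EX (AG q)) = {s : some successor in {n0}} = {n0, n5}
EF (EX (AG q)): least fixpoint, start Z0 = {n0, n5}, add states with some successor in Z. Z1 = {n0, n1, n5}; Z2 = {n0, n1, n2, n5}; fixed.
Sat(EF (EX (AG q))) = {n0, n1, n2, n5}

{n0, n1, n2, n5}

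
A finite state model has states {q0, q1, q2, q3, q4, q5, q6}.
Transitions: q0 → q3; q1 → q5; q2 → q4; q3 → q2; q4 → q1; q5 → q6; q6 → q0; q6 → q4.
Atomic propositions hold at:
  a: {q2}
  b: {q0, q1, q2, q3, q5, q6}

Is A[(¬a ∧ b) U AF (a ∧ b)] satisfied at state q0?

Yes

Sat(¬a) = {q0, q1, q3, q4, q5, q6}
Sat(¬a ∧ b) = {q0, q1, q3, q5, q6}
Sat(a ∧ b) = {q2}
AF (a ∧ b): least fixpoint, start Z0 = {q2}, add states with every successor in Z. Z1 = {q2, q3}; Z2 = {q0, q2, q3}; fixed.
Sat(AF (a ∧ b)) = {q0, q2, q3}
A[(¬a ∧ b) U AF (a ∧ b)]: least fixpoint, start Z0 = Sat(AF (a ∧ b)) = {q0, q2, q3}, add states in Sat(¬a ∧ b) with every successor in Z. Already a fixed point.
Sat(A[(¬a ∧ b) U AF (a ∧ b)]) = {q0, q2, q3}
q0 ∈ Sat(A[(¬a ∧ b) U AF (a ∧ b)]) = {q0, q2, q3}, so the formula holds at q0.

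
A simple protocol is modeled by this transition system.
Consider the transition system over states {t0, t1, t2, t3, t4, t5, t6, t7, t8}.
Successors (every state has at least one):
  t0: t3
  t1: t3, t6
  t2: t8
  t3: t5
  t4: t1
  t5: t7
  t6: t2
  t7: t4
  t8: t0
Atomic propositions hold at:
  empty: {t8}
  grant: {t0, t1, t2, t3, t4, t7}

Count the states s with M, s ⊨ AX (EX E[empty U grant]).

E[empty U grant]: least fixpoint, start Z0 = Sat(grant) = {t0, t1, t2, t3, t4, t7}, add states in Sat(empty) with some successor in Z. Z1 = {t0, t1, t2, t3, t4, t7, t8}; fixed.
Sat(E[empty U grant]) = {t0, t1, t2, t3, t4, t7, t8}
Sat(EX E[empty U grant]) = {s : some successor in {t0, t1, t2, t3, t4, t7, t8}} = {t0, t1, t2, t4, t5, t6, t7, t8}
Sat(AX (EX E[empty U grant])) = {s : every successor in {t0, t1, t2, t4, t5, t6, t7, t8}} = {t2, t3, t4, t5, t6, t7, t8}
|Sat(AX (EX E[empty U grant]))| = |{t2, t3, t4, t5, t6, t7, t8}| = 7.

7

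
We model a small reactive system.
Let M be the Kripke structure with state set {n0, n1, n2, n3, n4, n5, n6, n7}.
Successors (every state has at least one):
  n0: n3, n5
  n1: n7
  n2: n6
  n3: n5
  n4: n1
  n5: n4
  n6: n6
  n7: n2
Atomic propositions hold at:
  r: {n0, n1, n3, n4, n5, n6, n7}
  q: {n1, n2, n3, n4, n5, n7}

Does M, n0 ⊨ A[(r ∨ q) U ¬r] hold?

Yes

Sat(r ∨ q) = {n0, n1, n2, n3, n4, n5, n6, n7}
Sat(¬r) = {n2}
A[(r ∨ q) U ¬r]: least fixpoint, start Z0 = Sat(¬r) = {n2}, add states in Sat(r ∨ q) with every successor in Z. Z1 = {n2, n7}; Z2 = {n1, n2, n7}; Z3 = {n1, n2, n4, n7}; Z4 = {n1, n2, n4, n5, n7}; Z5 = {n1, n2, n3, n4, n5, n7}; Z6 = {n0, n1, n2, n3, n4, n5, n7}; fixed.
Sat(A[(r ∨ q) U ¬r]) = {n0, n1, n2, n3, n4, n5, n7}
n0 ∈ Sat(A[(r ∨ q) U ¬r]) = {n0, n1, n2, n3, n4, n5, n7}, so the formula holds at n0.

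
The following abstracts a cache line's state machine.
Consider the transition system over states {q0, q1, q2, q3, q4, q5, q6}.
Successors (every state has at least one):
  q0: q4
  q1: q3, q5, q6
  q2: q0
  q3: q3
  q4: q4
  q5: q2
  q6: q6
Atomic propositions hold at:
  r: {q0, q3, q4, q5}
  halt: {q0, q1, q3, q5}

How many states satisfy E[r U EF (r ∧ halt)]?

Sat(r ∧ halt) = {q0, q3, q5}
EF (r ∧ halt): least fixpoint, start Z0 = {q0, q3, q5}, add states with some successor in Z. Z1 = {q0, q1, q2, q3, q5}; fixed.
Sat(EF (r ∧ halt)) = {q0, q1, q2, q3, q5}
E[r U EF (r ∧ halt)]: least fixpoint, start Z0 = Sat(EF (r ∧ halt)) = {q0, q1, q2, q3, q5}, add states in Sat(r) with some successor in Z. Already a fixed point.
Sat(E[r U EF (r ∧ halt)]) = {q0, q1, q2, q3, q5}
|Sat(E[r U EF (r ∧ halt)])| = |{q0, q1, q2, q3, q5}| = 5.

5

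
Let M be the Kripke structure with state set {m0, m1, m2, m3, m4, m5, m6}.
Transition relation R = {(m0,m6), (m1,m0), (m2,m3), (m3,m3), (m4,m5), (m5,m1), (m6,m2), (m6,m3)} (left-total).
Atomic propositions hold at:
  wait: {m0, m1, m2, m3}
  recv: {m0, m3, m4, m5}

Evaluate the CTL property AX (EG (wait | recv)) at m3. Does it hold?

Sat(wait | recv) = {m0, m1, m2, m3, m4, m5}
EG (wait | recv): greatest fixpoint, start Z0 = {m0, m1, m2, m3, m4, m5}, keep only states in Sat with some successor in Z. Z1 = {m1, m2, m3, m4, m5}; Z2 = {m2, m3, m4, m5}; Z3 = {m2, m3, m4}; Z4 = {m2, m3}; fixed.
Sat(EG (wait | recv)) = {m2, m3}
Sat(AX (EG (wait | recv))) = {s : every successor in {m2, m3}} = {m2, m3, m6}
m3 ∈ Sat(AX (EG (wait | recv))) = {m2, m3, m6}, so the formula holds at m3.

Yes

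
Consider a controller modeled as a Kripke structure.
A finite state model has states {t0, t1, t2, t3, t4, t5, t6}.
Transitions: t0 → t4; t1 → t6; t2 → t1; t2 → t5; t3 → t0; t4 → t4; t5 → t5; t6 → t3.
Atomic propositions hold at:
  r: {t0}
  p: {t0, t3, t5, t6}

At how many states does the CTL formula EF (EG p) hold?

EG p: greatest fixpoint, start Z0 = {t0, t3, t5, t6}, keep only states in Sat with some successor in Z. Z1 = {t3, t5, t6}; Z2 = {t5, t6}; Z3 = {t5}; fixed.
Sat(EG p) = {t5}
EF (EG p): least fixpoint, start Z0 = {t5}, add states with some successor in Z. Z1 = {t2, t5}; fixed.
Sat(EF (EG p)) = {t2, t5}
|Sat(EF (EG p))| = |{t2, t5}| = 2.

2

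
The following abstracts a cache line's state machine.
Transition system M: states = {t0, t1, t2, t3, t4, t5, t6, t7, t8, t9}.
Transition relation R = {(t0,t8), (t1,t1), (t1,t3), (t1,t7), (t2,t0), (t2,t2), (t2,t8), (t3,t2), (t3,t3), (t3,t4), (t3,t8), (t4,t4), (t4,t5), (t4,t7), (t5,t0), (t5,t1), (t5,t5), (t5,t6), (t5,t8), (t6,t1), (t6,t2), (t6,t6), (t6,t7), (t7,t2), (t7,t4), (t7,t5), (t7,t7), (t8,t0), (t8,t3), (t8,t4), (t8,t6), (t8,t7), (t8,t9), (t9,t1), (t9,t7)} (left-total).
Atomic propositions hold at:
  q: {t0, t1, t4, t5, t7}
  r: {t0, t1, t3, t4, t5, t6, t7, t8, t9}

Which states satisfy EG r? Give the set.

{t0, t1, t3, t4, t5, t6, t7, t8, t9}

EG r: greatest fixpoint, start Z0 = {t0, t1, t3, t4, t5, t6, t7, t8, t9}, keep only states in Sat with some successor in Z. Already a fixed point.
Sat(EG r) = {t0, t1, t3, t4, t5, t6, t7, t8, t9}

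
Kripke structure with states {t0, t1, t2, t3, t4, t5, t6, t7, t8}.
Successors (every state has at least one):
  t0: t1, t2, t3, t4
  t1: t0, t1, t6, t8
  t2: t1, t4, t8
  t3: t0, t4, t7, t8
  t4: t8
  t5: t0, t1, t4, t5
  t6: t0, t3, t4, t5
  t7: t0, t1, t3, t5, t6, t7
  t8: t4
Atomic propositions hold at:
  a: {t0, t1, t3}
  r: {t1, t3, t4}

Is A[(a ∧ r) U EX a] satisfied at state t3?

Sat(a ∧ r) = {t1, t3}
Sat(EX a) = {s : some successor in {t0, t1, t3}} = {t0, t1, t2, t3, t5, t6, t7}
A[(a ∧ r) U EX a]: least fixpoint, start Z0 = Sat(EX a) = {t0, t1, t2, t3, t5, t6, t7}, add states in Sat(a ∧ r) with every successor in Z. Already a fixed point.
Sat(A[(a ∧ r) U EX a]) = {t0, t1, t2, t3, t5, t6, t7}
t3 ∈ Sat(A[(a ∧ r) U EX a]) = {t0, t1, t2, t3, t5, t6, t7}, so the formula holds at t3.

Yes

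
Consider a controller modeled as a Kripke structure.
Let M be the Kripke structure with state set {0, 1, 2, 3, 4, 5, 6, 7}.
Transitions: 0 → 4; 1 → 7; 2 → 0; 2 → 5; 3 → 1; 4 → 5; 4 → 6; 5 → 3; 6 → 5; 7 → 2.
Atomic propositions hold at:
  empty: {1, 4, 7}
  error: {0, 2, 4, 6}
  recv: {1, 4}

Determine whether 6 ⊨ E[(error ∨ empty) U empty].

Sat(error ∨ empty) = {0, 1, 2, 4, 6, 7}
E[(error ∨ empty) U empty]: least fixpoint, start Z0 = Sat(empty) = {1, 4, 7}, add states in Sat(error ∨ empty) with some successor in Z. Z1 = {0, 1, 4, 7}; Z2 = {0, 1, 2, 4, 7}; fixed.
Sat(E[(error ∨ empty) U empty]) = {0, 1, 2, 4, 7}
6 ∉ Sat(E[(error ∨ empty) U empty]) = {0, 1, 2, 4, 7}, so the formula does not hold at 6.

No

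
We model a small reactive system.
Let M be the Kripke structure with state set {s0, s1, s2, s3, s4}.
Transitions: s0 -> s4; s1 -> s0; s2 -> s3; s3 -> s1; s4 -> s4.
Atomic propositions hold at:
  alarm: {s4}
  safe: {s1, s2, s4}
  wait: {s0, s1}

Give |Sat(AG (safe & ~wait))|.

1

Sat(~wait) = {s2, s3, s4}
Sat(safe & ~wait) = {s2, s4}
AG (safe & ~wait): greatest fixpoint, start Z0 = {s2, s4}, keep only states in Sat with every successor in Z. Z1 = {s4}; fixed.
Sat(AG (safe & ~wait)) = {s4}
|Sat(AG (safe & ~wait))| = |{s4}| = 1.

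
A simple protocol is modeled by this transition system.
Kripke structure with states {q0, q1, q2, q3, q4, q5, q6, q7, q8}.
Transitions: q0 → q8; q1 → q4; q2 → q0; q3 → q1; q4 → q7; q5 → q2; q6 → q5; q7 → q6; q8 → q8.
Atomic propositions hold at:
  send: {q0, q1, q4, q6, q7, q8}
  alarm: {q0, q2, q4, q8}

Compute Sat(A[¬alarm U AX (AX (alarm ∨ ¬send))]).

{q0, q2, q3, q5, q6, q7, q8}

Sat(¬alarm) = {q1, q3, q5, q6, q7}
Sat(¬send) = {q2, q3, q5}
Sat(alarm ∨ ¬send) = {q0, q2, q3, q4, q5, q8}
Sat(AX (alarm ∨ ¬send)) = {s : every successor in {q0, q2, q3, q4, q5, q8}} = {q0, q1, q2, q5, q6, q8}
Sat(AX (AX (alarm ∨ ¬send))) = {s : every successor in {q0, q1, q2, q5, q6, q8}} = {q0, q2, q3, q5, q6, q7, q8}
A[¬alarm U AX (AX (alarm ∨ ¬send))]: least fixpoint, start Z0 = Sat(AX (AX (alarm ∨ ¬send))) = {q0, q2, q3, q5, q6, q7, q8}, add states in Sat(¬alarm) with every successor in Z. Already a fixed point.
Sat(A[¬alarm U AX (AX (alarm ∨ ¬send))]) = {q0, q2, q3, q5, q6, q7, q8}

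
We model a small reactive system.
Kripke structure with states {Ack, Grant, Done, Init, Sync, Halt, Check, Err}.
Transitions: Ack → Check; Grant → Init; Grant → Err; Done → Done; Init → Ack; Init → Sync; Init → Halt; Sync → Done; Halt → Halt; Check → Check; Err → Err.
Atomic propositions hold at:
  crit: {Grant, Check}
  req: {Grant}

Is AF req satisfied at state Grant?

Yes

AF req: least fixpoint, start Z0 = {Grant}, add states with every successor in Z. Already a fixed point.
Sat(AF req) = {Grant}
Grant ∈ Sat(AF req) = {Grant}, so the formula holds at Grant.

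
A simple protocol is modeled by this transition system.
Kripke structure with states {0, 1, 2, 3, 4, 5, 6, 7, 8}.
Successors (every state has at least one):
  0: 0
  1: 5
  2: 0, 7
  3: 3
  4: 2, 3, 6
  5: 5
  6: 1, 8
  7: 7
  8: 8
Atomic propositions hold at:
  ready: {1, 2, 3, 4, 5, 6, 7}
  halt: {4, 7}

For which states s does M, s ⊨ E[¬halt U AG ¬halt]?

Sat(¬halt) = {0, 1, 2, 3, 5, 6, 8}
AG ¬halt: greatest fixpoint, start Z0 = {0, 1, 2, 3, 5, 6, 8}, keep only states in Sat with every successor in Z. Z1 = {0, 1, 3, 5, 6, 8}; fixed.
Sat(AG ¬halt) = {0, 1, 3, 5, 6, 8}
E[¬halt U AG ¬halt]: least fixpoint, start Z0 = Sat(AG ¬halt) = {0, 1, 3, 5, 6, 8}, add states in Sat(¬halt) with some successor in Z. Z1 = {0, 1, 2, 3, 5, 6, 8}; fixed.
Sat(E[¬halt U AG ¬halt]) = {0, 1, 2, 3, 5, 6, 8}

{0, 1, 2, 3, 5, 6, 8}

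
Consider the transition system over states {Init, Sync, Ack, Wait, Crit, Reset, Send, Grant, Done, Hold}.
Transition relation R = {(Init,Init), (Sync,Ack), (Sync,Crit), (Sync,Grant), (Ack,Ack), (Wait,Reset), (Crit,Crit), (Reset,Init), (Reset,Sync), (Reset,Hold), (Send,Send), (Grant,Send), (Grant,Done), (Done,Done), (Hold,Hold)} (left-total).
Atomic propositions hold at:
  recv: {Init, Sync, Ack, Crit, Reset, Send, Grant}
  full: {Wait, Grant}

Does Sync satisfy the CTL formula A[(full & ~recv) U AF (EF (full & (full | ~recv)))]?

Sat(~recv) = {Wait, Done, Hold}
Sat(full & ~recv) = {Wait}
Sat(full | ~recv) = {Wait, Grant, Done, Hold}
Sat(full & (full | ~recv)) = {Wait, Grant}
EF (full & (full | ~recv)): least fixpoint, start Z0 = {Wait, Grant}, add states with some successor in Z. Z1 = {Sync, Wait, Grant}; Z2 = {Sync, Wait, Reset, Grant}; fixed.
Sat(EF (full & (full | ~recv))) = {Sync, Wait, Reset, Grant}
AF (EF (full & (full | ~recv))): least fixpoint, start Z0 = {Sync, Wait, Reset, Grant}, add states with every successor in Z. Already a fixed point.
Sat(AF (EF (full & (full | ~recv)))) = {Sync, Wait, Reset, Grant}
A[(full & ~recv) U AF (EF (full & (full | ~recv)))]: least fixpoint, start Z0 = Sat(AF (EF (full & (full | ~recv)))) = {Sync, Wait, Reset, Grant}, add states in Sat(full & ~recv) with every successor in Z. Already a fixed point.
Sat(A[(full & ~recv) U AF (EF (full & (full | ~recv)))]) = {Sync, Wait, Reset, Grant}
Sync ∈ Sat(A[(full & ~recv) U AF (EF (full & (full | ~recv)))]) = {Sync, Wait, Reset, Grant}, so the formula holds at Sync.

Yes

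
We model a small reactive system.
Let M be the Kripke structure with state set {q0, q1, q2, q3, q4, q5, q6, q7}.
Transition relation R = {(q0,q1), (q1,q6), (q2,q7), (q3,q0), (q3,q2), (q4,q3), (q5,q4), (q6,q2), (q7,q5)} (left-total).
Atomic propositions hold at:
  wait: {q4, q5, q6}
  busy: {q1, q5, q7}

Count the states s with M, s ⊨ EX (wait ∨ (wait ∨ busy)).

Sat(wait ∨ busy) = {q1, q4, q5, q6, q7}
Sat(wait ∨ (wait ∨ busy)) = {q1, q4, q5, q6, q7}
Sat(EX (wait ∨ (wait ∨ busy))) = {s : some successor in {q1, q4, q5, q6, q7}} = {q0, q1, q2, q5, q7}
|Sat(EX (wait ∨ (wait ∨ busy)))| = |{q0, q1, q2, q5, q7}| = 5.

5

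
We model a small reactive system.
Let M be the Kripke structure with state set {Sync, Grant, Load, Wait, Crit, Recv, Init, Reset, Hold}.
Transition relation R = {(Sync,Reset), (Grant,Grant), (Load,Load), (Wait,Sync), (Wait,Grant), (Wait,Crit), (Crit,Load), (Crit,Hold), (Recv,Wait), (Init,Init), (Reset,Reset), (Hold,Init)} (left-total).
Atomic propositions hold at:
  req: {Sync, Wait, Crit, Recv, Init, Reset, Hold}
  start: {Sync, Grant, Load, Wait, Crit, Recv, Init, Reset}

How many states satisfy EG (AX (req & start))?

4

Sat(req & start) = {Sync, Wait, Crit, Recv, Init, Reset}
Sat(AX (req & start)) = {s : every successor in {Sync, Wait, Crit, Recv, Init, Reset}} = {Sync, Recv, Init, Reset, Hold}
EG (AX (req & start)): greatest fixpoint, start Z0 = {Sync, Recv, Init, Reset, Hold}, keep only states in Sat with some successor in Z. Z1 = {Sync, Init, Reset, Hold}; fixed.
Sat(EG (AX (req & start))) = {Sync, Init, Reset, Hold}
|Sat(EG (AX (req & start)))| = |{Sync, Init, Reset, Hold}| = 4.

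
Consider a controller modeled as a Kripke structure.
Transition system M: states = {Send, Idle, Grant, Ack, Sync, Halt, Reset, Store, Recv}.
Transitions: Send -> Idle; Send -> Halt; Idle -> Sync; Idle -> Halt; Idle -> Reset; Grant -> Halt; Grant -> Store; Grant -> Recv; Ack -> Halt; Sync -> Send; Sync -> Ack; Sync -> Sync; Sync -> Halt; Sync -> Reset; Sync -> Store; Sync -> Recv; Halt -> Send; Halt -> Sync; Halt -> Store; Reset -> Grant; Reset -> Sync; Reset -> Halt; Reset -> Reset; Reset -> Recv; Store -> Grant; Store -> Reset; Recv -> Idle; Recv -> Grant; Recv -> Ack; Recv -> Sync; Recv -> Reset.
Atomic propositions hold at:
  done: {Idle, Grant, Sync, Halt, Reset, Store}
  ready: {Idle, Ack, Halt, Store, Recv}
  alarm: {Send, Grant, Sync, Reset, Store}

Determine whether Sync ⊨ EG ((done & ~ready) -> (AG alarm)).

Sat(~ready) = {Send, Grant, Sync, Reset}
Sat(done & ~ready) = {Grant, Sync, Reset}
AG alarm: greatest fixpoint, start Z0 = {Send, Grant, Sync, Reset, Store}, keep only states in Sat with every successor in Z. Z1 = {Store}; Z2 = ∅; fixed.
Sat(AG alarm) = ∅
Sat((done & ~ready) -> (AG alarm)) = {Send, Idle, Ack, Halt, Store, Recv}
EG ((done & ~ready) -> (AG alarm)): greatest fixpoint, start Z0 = {Send, Idle, Ack, Halt, Store, Recv}, keep only states in Sat with some successor in Z. Z1 = {Send, Idle, Ack, Halt, Recv}; fixed.
Sat(EG ((done & ~ready) -> (AG alarm))) = {Send, Idle, Ack, Halt, Recv}
Sync ∉ Sat(EG ((done & ~ready) -> (AG alarm))) = {Send, Idle, Ack, Halt, Recv}, so the formula does not hold at Sync.

No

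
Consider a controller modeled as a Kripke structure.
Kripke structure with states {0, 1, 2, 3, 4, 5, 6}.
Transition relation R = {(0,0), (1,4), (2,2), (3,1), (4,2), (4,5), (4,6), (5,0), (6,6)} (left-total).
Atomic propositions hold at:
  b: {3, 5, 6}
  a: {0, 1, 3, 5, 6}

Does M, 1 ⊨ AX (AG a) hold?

AG a: greatest fixpoint, start Z0 = {0, 1, 3, 5, 6}, keep only states in Sat with every successor in Z. Z1 = {0, 3, 5, 6}; Z2 = {0, 5, 6}; fixed.
Sat(AG a) = {0, 5, 6}
Sat(AX (AG a)) = {s : every successor in {0, 5, 6}} = {0, 5, 6}
1 ∉ Sat(AX (AG a)) = {0, 5, 6}, so the formula does not hold at 1.

No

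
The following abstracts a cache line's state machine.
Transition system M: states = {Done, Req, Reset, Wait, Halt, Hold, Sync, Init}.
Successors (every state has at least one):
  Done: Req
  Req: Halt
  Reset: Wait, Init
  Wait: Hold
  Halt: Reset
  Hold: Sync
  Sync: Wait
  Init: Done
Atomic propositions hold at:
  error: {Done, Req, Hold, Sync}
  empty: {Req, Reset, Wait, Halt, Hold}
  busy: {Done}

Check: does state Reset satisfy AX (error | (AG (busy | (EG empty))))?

EG empty: greatest fixpoint, start Z0 = {Req, Reset, Wait, Halt, Hold}, keep only states in Sat with some successor in Z. Z1 = {Req, Reset, Wait, Halt}; Z2 = {Req, Reset, Halt}; Z3 = {Req, Halt}; Z4 = {Req}; Z5 = ∅; fixed.
Sat(EG empty) = ∅
Sat(busy | (EG empty)) = {Done}
AG (busy | (EG empty)): greatest fixpoint, start Z0 = {Done}, keep only states in Sat with every successor in Z. Z1 = ∅; fixed.
Sat(AG (busy | (EG empty))) = ∅
Sat(error | (AG (busy | (EG empty)))) = {Done, Req, Hold, Sync}
Sat(AX (error | (AG (busy | (EG empty))))) = {s : every successor in {Done, Req, Hold, Sync}} = {Done, Wait, Hold, Init}
Reset ∉ Sat(AX (error | (AG (busy | (EG empty))))) = {Done, Wait, Hold, Init}, so the formula does not hold at Reset.

No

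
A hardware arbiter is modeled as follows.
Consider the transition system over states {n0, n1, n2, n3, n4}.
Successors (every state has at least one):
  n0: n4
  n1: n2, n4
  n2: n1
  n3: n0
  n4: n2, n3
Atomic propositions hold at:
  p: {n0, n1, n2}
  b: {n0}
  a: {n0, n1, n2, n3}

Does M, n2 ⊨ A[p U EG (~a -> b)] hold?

Sat(~a) = {n4}
Sat(~a -> b) = {n0, n1, n2, n3}
EG (~a -> b): greatest fixpoint, start Z0 = {n0, n1, n2, n3}, keep only states in Sat with some successor in Z. Z1 = {n1, n2, n3}; Z2 = {n1, n2}; fixed.
Sat(EG (~a -> b)) = {n1, n2}
A[p U EG (~a -> b)]: least fixpoint, start Z0 = Sat(EG (~a -> b)) = {n1, n2}, add states in Sat(p) with every successor in Z. Already a fixed point.
Sat(A[p U EG (~a -> b)]) = {n1, n2}
n2 ∈ Sat(A[p U EG (~a -> b)]) = {n1, n2}, so the formula holds at n2.

Yes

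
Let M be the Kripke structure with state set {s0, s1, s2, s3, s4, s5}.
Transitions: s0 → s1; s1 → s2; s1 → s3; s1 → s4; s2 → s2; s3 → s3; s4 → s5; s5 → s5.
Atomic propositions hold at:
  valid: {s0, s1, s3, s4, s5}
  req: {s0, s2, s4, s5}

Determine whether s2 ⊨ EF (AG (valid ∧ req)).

No

Sat(valid ∧ req) = {s0, s4, s5}
AG (valid ∧ req): greatest fixpoint, start Z0 = {s0, s4, s5}, keep only states in Sat with every successor in Z. Z1 = {s4, s5}; fixed.
Sat(AG (valid ∧ req)) = {s4, s5}
EF (AG (valid ∧ req)): least fixpoint, start Z0 = {s4, s5}, add states with some successor in Z. Z1 = {s1, s4, s5}; Z2 = {s0, s1, s4, s5}; fixed.
Sat(EF (AG (valid ∧ req))) = {s0, s1, s4, s5}
s2 ∉ Sat(EF (AG (valid ∧ req))) = {s0, s1, s4, s5}, so the formula does not hold at s2.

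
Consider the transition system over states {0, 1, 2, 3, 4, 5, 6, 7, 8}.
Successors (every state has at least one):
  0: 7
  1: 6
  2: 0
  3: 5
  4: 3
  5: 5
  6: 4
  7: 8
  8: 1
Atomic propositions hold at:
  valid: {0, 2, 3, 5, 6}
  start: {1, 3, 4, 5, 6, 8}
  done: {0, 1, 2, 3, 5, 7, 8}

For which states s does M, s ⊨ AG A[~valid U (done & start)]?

{3, 4, 5}

Sat(~valid) = {1, 4, 7, 8}
Sat(done & start) = {1, 3, 5, 8}
A[~valid U (done & start)]: least fixpoint, start Z0 = Sat((done & start)) = {1, 3, 5, 8}, add states in Sat(~valid) with every successor in Z. Z1 = {1, 3, 4, 5, 7, 8}; fixed.
Sat(A[~valid U (done & start)]) = {1, 3, 4, 5, 7, 8}
AG A[~valid U (done & start)]: greatest fixpoint, start Z0 = {1, 3, 4, 5, 7, 8}, keep only states in Sat with every successor in Z. Z1 = {3, 4, 5, 7, 8}; Z2 = {3, 4, 5, 7}; Z3 = {3, 4, 5}; fixed.
Sat(AG A[~valid U (done & start)]) = {3, 4, 5}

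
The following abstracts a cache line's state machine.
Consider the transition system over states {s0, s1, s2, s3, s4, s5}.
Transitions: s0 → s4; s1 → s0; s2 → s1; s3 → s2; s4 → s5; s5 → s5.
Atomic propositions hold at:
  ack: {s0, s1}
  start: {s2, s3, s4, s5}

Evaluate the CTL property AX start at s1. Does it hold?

Sat(AX start) = {s : every successor in {s2, s3, s4, s5}} = {s0, s3, s4, s5}
s1 ∉ Sat(AX start) = {s0, s3, s4, s5}, so the formula does not hold at s1.

No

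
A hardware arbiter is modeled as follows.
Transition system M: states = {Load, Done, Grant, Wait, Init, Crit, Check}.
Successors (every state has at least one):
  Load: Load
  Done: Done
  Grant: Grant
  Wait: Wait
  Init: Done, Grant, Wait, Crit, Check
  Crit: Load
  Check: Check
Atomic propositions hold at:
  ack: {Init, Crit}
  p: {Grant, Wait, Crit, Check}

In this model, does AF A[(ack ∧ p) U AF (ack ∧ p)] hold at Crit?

Yes

Sat(ack ∧ p) = {Crit}
AF (ack ∧ p): least fixpoint, start Z0 = {Crit}, add states with every successor in Z. Already a fixed point.
Sat(AF (ack ∧ p)) = {Crit}
A[(ack ∧ p) U AF (ack ∧ p)]: least fixpoint, start Z0 = Sat(AF (ack ∧ p)) = {Crit}, add states in Sat(ack ∧ p) with every successor in Z. Already a fixed point.
Sat(A[(ack ∧ p) U AF (ack ∧ p)]) = {Crit}
AF A[(ack ∧ p) U AF (ack ∧ p)]: least fixpoint, start Z0 = {Crit}, add states with every successor in Z. Already a fixed point.
Sat(AF A[(ack ∧ p) U AF (ack ∧ p)]) = {Crit}
Crit ∈ Sat(AF A[(ack ∧ p) U AF (ack ∧ p)]) = {Crit}, so the formula holds at Crit.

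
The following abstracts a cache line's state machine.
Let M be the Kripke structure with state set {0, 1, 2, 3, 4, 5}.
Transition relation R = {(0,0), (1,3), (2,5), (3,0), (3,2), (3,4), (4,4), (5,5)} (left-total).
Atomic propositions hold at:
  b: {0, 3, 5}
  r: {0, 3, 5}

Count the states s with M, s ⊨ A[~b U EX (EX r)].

Sat(~b) = {1, 2, 4}
Sat(EX r) = {s : some successor in {0, 3, 5}} = {0, 1, 2, 3, 5}
Sat(EX (EX r)) = {s : some successor in {0, 1, 2, 3, 5}} = {0, 1, 2, 3, 5}
A[~b U EX (EX r)]: least fixpoint, start Z0 = Sat(EX (EX r)) = {0, 1, 2, 3, 5}, add states in Sat(~b) with every successor in Z. Already a fixed point.
Sat(A[~b U EX (EX r)]) = {0, 1, 2, 3, 5}
|Sat(A[~b U EX (EX r)])| = |{0, 1, 2, 3, 5}| = 5.

5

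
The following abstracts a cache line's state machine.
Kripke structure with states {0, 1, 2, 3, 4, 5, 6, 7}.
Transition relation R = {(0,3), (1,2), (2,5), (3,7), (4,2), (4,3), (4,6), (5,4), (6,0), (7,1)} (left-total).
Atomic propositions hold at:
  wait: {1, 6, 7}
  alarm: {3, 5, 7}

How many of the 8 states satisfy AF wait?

AF wait: least fixpoint, start Z0 = {1, 6, 7}, add states with every successor in Z. Z1 = {1, 3, 6, 7}; Z2 = {0, 1, 3, 6, 7}; fixed.
Sat(AF wait) = {0, 1, 3, 6, 7}
|Sat(AF wait)| = |{0, 1, 3, 6, 7}| = 5.

5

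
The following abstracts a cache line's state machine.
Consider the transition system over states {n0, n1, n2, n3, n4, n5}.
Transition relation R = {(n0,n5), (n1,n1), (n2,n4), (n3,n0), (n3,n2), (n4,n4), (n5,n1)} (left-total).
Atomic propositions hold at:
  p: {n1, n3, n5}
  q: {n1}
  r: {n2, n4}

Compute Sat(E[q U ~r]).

Sat(~r) = {n0, n1, n3, n5}
E[q U ~r]: least fixpoint, start Z0 = Sat(~r) = {n0, n1, n3, n5}, add states in Sat(q) with some successor in Z. Already a fixed point.
Sat(E[q U ~r]) = {n0, n1, n3, n5}

{n0, n1, n3, n5}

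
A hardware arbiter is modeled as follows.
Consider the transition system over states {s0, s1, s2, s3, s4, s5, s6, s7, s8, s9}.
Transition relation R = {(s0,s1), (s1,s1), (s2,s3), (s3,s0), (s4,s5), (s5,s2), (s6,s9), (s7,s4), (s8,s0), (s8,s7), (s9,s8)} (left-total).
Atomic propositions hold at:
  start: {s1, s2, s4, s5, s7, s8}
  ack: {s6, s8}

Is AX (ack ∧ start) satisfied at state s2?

Sat(ack ∧ start) = {s8}
Sat(AX (ack ∧ start)) = {s : every successor in {s8}} = {s9}
s2 ∉ Sat(AX (ack ∧ start)) = {s9}, so the formula does not hold at s2.

No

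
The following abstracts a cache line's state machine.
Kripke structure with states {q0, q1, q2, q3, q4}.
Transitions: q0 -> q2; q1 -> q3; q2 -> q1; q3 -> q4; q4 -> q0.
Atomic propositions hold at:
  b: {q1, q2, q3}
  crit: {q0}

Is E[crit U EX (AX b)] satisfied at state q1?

No

Sat(AX b) = {s : every successor in {q1, q2, q3}} = {q0, q1, q2}
Sat(EX (AX b)) = {s : some successor in {q0, q1, q2}} = {q0, q2, q4}
E[crit U EX (AX b)]: least fixpoint, start Z0 = Sat(EX (AX b)) = {q0, q2, q4}, add states in Sat(crit) with some successor in Z. Already a fixed point.
Sat(E[crit U EX (AX b)]) = {q0, q2, q4}
q1 ∉ Sat(E[crit U EX (AX b)]) = {q0, q2, q4}, so the formula does not hold at q1.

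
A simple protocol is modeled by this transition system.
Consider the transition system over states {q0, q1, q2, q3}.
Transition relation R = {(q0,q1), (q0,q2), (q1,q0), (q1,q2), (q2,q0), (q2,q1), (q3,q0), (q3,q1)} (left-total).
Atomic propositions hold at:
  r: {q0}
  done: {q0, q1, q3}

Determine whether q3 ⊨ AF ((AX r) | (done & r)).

No

Sat(AX r) = {s : every successor in {q0}} = ∅
Sat(done & r) = {q0}
Sat((AX r) | (done & r)) = {q0}
AF ((AX r) | (done & r)): least fixpoint, start Z0 = {q0}, add states with every successor in Z. Already a fixed point.
Sat(AF ((AX r) | (done & r))) = {q0}
q3 ∉ Sat(AF ((AX r) | (done & r))) = {q0}, so the formula does not hold at q3.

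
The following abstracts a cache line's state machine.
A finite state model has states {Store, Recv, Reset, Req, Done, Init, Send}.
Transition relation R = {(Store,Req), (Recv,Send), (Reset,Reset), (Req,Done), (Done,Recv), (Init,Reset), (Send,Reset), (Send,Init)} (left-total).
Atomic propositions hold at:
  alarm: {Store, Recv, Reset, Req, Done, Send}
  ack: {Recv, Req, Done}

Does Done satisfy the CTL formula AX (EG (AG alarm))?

No

AG alarm: greatest fixpoint, start Z0 = {Store, Recv, Reset, Req, Done, Send}, keep only states in Sat with every successor in Z. Z1 = {Store, Recv, Reset, Req, Done}; Z2 = {Store, Reset, Req, Done}; Z3 = {Store, Reset, Req}; Z4 = {Store, Reset}; Z5 = {Reset}; fixed.
Sat(AG alarm) = {Reset}
EG (AG alarm): greatest fixpoint, start Z0 = {Reset}, keep only states in Sat with some successor in Z. Already a fixed point.
Sat(EG (AG alarm)) = {Reset}
Sat(AX (EG (AG alarm))) = {s : every successor in {Reset}} = {Reset, Init}
Done ∉ Sat(AX (EG (AG alarm))) = {Reset, Init}, so the formula does not hold at Done.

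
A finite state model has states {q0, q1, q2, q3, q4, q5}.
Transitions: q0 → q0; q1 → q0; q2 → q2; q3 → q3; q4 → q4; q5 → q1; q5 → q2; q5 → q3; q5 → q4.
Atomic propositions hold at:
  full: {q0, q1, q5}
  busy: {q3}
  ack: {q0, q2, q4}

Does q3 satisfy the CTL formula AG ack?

AG ack: greatest fixpoint, start Z0 = {q0, q2, q4}, keep only states in Sat with every successor in Z. Already a fixed point.
Sat(AG ack) = {q0, q2, q4}
q3 ∉ Sat(AG ack) = {q0, q2, q4}, so the formula does not hold at q3.

No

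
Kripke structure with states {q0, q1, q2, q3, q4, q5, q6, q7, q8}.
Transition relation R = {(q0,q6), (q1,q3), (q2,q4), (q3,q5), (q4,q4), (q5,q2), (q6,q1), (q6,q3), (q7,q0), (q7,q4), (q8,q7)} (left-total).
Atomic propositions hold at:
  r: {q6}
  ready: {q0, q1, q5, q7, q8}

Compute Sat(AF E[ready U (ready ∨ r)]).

Sat(ready ∨ r) = {q0, q1, q5, q6, q7, q8}
E[ready U (ready ∨ r)]: least fixpoint, start Z0 = Sat((ready ∨ r)) = {q0, q1, q5, q6, q7, q8}, add states in Sat(ready) with some successor in Z. Already a fixed point.
Sat(E[ready U (ready ∨ r)]) = {q0, q1, q5, q6, q7, q8}
AF E[ready U (ready ∨ r)]: least fixpoint, start Z0 = {q0, q1, q5, q6, q7, q8}, add states with every successor in Z. Z1 = {q0, q1, q3, q5, q6, q7, q8}; fixed.
Sat(AF E[ready U (ready ∨ r)]) = {q0, q1, q3, q5, q6, q7, q8}

{q0, q1, q3, q5, q6, q7, q8}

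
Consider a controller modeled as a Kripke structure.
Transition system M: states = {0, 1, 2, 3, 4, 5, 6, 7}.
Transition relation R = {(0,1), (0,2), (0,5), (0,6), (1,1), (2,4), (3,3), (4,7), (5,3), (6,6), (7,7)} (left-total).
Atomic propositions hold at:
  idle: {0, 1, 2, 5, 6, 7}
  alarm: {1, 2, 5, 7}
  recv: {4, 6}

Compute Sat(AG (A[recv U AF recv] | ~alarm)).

{3, 6}

AF recv: least fixpoint, start Z0 = {4, 6}, add states with every successor in Z. Z1 = {2, 4, 6}; fixed.
Sat(AF recv) = {2, 4, 6}
A[recv U AF recv]: least fixpoint, start Z0 = Sat(AF recv) = {2, 4, 6}, add states in Sat(recv) with every successor in Z. Already a fixed point.
Sat(A[recv U AF recv]) = {2, 4, 6}
Sat(~alarm) = {0, 3, 4, 6}
Sat(A[recv U AF recv] | ~alarm) = {0, 2, 3, 4, 6}
AG (A[recv U AF recv] | ~alarm): greatest fixpoint, start Z0 = {0, 2, 3, 4, 6}, keep only states in Sat with every successor in Z. Z1 = {2, 3, 6}; Z2 = {3, 6}; fixed.
Sat(AG (A[recv U AF recv] | ~alarm)) = {3, 6}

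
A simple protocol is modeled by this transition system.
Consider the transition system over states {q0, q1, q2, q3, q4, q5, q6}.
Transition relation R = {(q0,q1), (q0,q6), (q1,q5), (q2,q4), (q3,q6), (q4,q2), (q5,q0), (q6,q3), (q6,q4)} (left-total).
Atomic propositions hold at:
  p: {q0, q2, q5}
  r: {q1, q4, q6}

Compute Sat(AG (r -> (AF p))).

{q2, q4}

AF p: least fixpoint, start Z0 = {q0, q2, q5}, add states with every successor in Z. Z1 = {q0, q1, q2, q4, q5}; fixed.
Sat(AF p) = {q0, q1, q2, q4, q5}
Sat(r -> (AF p)) = {q0, q1, q2, q3, q4, q5}
AG (r -> (AF p)): greatest fixpoint, start Z0 = {q0, q1, q2, q3, q4, q5}, keep only states in Sat with every successor in Z. Z1 = {q1, q2, q4, q5}; Z2 = {q1, q2, q4}; Z3 = {q2, q4}; fixed.
Sat(AG (r -> (AF p))) = {q2, q4}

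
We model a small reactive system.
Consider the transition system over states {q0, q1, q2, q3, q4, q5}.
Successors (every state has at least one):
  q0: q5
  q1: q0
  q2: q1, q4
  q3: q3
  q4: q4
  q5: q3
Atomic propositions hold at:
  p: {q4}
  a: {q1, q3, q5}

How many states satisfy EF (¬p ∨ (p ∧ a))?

5

Sat(¬p) = {q0, q1, q2, q3, q5}
Sat(p ∧ a) = ∅
Sat(¬p ∨ (p ∧ a)) = {q0, q1, q2, q3, q5}
EF (¬p ∨ (p ∧ a)): least fixpoint, start Z0 = {q0, q1, q2, q3, q5}, add states with some successor in Z. Already a fixed point.
Sat(EF (¬p ∨ (p ∧ a))) = {q0, q1, q2, q3, q5}
|Sat(EF (¬p ∨ (p ∧ a)))| = |{q0, q1, q2, q3, q5}| = 5.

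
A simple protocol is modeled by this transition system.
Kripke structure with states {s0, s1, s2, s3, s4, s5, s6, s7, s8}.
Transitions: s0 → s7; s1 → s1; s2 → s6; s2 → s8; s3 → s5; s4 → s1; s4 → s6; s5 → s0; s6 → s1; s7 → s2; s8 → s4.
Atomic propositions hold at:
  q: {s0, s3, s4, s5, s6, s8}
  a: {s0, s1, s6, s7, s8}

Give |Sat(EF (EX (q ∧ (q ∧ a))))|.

7

Sat(q ∧ a) = {s0, s6, s8}
Sat(q ∧ (q ∧ a)) = {s0, s6, s8}
Sat(EX (q ∧ (q ∧ a))) = {s : some successor in {s0, s6, s8}} = {s2, s4, s5}
EF (EX (q ∧ (q ∧ a))): least fixpoint, start Z0 = {s2, s4, s5}, add states with some successor in Z. Z1 = {s2, s3, s4, s5, s7, s8}; Z2 = {s0, s2, s3, s4, s5, s7, s8}; fixed.
Sat(EF (EX (q ∧ (q ∧ a)))) = {s0, s2, s3, s4, s5, s7, s8}
|Sat(EF (EX (q ∧ (q ∧ a))))| = |{s0, s2, s3, s4, s5, s7, s8}| = 7.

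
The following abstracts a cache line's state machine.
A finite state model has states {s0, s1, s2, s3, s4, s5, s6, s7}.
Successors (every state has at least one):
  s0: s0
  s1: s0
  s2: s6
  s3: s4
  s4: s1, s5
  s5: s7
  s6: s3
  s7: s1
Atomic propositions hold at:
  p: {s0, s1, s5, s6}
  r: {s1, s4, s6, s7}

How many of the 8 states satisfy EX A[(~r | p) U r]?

6

Sat(~r) = {s0, s2, s3, s5}
Sat(~r | p) = {s0, s1, s2, s3, s5, s6}
A[(~r | p) U r]: least fixpoint, start Z0 = Sat(r) = {s1, s4, s6, s7}, add states in Sat(~r | p) with every successor in Z. Z1 = {s1, s2, s3, s4, s5, s6, s7}; fixed.
Sat(A[(~r | p) U r]) = {s1, s2, s3, s4, s5, s6, s7}
Sat(EX A[(~r | p) U r]) = {s : some successor in {s1, s2, s3, s4, s5, s6, s7}} = {s2, s3, s4, s5, s6, s7}
|Sat(EX A[(~r | p) U r])| = |{s2, s3, s4, s5, s6, s7}| = 6.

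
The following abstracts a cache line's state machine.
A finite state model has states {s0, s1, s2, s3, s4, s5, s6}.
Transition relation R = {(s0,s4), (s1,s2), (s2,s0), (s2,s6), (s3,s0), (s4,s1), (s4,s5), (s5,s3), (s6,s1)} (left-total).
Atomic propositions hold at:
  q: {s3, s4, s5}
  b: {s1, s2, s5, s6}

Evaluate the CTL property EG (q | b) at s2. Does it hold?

Sat(q | b) = {s1, s2, s3, s4, s5, s6}
EG (q | b): greatest fixpoint, start Z0 = {s1, s2, s3, s4, s5, s6}, keep only states in Sat with some successor in Z. Z1 = {s1, s2, s4, s5, s6}; Z2 = {s1, s2, s4, s6}; fixed.
Sat(EG (q | b)) = {s1, s2, s4, s6}
s2 ∈ Sat(EG (q | b)) = {s1, s2, s4, s6}, so the formula holds at s2.

Yes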